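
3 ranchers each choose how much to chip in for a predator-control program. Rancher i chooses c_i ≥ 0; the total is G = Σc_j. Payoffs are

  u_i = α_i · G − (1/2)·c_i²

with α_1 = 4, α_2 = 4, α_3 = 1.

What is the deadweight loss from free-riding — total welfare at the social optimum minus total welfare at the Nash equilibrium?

57

Rancher i's FOC: ∂u_i/∂c_i = α_i − c_i = 0, so c_i* = α_i.
NE contributions = (4, 4, 1); G = 9.
W^NE = (Σα)·G − ½Σα_i² = 9² − ½·33 = 64.5.
Planner sets c_i = Σα_j = 9 for every i, so G^SO = 3·9 = 27.
W^SO = (Σα)·G^SO − ½·3·(Σα)² = (3/2)·9² = 121.5.
Deadweight loss = W^SO − W^NE = 57.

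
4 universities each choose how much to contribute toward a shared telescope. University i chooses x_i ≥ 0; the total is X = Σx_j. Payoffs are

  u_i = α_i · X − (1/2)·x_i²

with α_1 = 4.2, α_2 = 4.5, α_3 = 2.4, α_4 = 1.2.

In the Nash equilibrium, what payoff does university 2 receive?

45.225

University i's FOC: ∂u_i/∂x_i = α_i − x_i = 0, so x_i* = α_i.
NE contributions = (4.2, 4.5, 2.4, 1.2); X = 12.3.
u_2 = α_2·X − ½·(x_2)² = 4.5·12.3 − ½·4.5² = 45.225.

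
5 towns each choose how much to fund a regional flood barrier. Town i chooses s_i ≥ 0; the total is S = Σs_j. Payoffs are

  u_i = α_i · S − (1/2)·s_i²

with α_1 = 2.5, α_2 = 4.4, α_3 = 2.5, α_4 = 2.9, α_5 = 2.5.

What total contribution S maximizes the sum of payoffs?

74

Planner FOC: ∂(Σu_j)/∂s_i = (Σα_j) − s_i = 0, so s_i^SO = Σα_j = 14.8 for every i; S^SO = 74.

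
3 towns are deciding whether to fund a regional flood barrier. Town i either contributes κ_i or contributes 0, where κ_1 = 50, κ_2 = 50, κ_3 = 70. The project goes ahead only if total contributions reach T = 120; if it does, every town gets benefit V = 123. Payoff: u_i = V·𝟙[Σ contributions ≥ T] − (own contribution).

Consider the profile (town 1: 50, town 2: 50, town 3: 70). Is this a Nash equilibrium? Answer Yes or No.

Total = 170 ≥ 120: provided.
Town 1 (pledges 50, payoff 73): dropping to 0 → total 120, payoff 123. Profitable deviation.

No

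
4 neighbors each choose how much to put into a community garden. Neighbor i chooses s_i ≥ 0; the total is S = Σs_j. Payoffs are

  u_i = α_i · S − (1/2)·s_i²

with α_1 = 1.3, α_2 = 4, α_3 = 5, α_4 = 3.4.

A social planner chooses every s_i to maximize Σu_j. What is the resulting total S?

Planner FOC: ∂(Σu_j)/∂s_i = (Σα_j) − s_i = 0, so s_i^SO = Σα_j = 13.7 for every i; S^SO = 54.8.

54.8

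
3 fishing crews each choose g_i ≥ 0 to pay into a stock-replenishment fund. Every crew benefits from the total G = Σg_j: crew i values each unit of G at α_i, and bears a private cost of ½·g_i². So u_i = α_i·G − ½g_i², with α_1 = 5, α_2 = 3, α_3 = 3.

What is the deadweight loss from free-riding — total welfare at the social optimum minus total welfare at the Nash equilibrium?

82

Crew i's FOC: ∂u_i/∂g_i = α_i − g_i = 0, so g_i* = α_i.
NE contributions = (5, 3, 3); G = 11.
W^NE = (Σα)·G − ½Σα_i² = 11² − ½·43 = 99.5.
Planner sets g_i = Σα_j = 11 for every i, so G^SO = 3·11 = 33.
W^SO = (Σα)·G^SO − ½·3·(Σα)² = (3/2)·11² = 181.5.
Deadweight loss = W^SO − W^NE = 82.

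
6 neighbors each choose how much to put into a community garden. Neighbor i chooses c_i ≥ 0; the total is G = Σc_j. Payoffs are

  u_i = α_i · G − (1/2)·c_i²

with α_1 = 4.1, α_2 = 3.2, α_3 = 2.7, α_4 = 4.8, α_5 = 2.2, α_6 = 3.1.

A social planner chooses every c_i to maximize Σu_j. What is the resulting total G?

120.6

Planner FOC: ∂(Σu_j)/∂c_i = (Σα_j) − c_i = 0, so c_i^SO = Σα_j = 20.1 for every i; G^SO = 120.6.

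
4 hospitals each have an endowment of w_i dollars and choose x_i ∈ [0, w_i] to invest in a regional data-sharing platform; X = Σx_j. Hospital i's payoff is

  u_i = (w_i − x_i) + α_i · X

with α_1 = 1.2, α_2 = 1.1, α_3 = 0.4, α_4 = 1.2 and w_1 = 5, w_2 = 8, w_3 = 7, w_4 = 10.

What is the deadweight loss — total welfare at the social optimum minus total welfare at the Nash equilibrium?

20.3

∂u_i/∂x_i = α_i − 1, so hospital i contributes w_i if α_i > 1, else 0.
α_i > 1 for i ∈ {1, 2, 4}; NE contributions (5, 8, 0, 10), X = 23.
W^NE = Σw_i − X^NE + (Σα_i)·X^NE = 30 + 2.9·23 = 96.7.
Planner: ∂(Σu_j)/∂x_i = Σα_j − 1 = 2.9 > 0, so everyone contributes w_i; X^SO = 30, W^SO = 30 + 2.9·30 = 117.
Deadweight loss = 20.3.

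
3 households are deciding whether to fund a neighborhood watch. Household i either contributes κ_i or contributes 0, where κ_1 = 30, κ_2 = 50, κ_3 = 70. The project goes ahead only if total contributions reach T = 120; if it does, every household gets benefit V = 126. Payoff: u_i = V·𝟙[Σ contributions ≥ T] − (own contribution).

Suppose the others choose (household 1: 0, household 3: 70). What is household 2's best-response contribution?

Others' total = 70. Contributing 50 brings total to 120 ≥ 120: gain V − κ_2 = 76.
Best response: 50.

50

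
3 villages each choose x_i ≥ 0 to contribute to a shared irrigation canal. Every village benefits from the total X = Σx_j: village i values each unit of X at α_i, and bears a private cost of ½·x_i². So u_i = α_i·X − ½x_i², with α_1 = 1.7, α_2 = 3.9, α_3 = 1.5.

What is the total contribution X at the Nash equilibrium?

Village i's FOC: ∂u_i/∂x_i = α_i − x_i = 0, so x_i* = α_i.
NE contributions = (1.7, 3.9, 1.5); X = 7.1.

7.1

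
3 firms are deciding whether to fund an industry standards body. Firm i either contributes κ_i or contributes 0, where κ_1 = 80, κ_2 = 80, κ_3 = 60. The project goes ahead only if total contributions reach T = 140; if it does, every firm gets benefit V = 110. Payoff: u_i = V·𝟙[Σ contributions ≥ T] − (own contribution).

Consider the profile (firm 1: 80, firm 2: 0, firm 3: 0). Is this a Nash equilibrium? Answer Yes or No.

No

Total = 80 < 140: not provided.
Firm 1 (pledges 80, payoff -80): dropping to 0 → total 0, payoff 0. Profitable deviation.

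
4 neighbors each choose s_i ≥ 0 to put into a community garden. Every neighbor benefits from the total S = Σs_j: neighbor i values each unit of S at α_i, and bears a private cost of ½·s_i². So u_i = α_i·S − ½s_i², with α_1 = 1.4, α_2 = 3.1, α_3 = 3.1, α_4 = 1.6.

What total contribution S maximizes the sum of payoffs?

36.8

Planner FOC: ∂(Σu_j)/∂s_i = (Σα_j) − s_i = 0, so s_i^SO = Σα_j = 9.2 for every i; S^SO = 36.8.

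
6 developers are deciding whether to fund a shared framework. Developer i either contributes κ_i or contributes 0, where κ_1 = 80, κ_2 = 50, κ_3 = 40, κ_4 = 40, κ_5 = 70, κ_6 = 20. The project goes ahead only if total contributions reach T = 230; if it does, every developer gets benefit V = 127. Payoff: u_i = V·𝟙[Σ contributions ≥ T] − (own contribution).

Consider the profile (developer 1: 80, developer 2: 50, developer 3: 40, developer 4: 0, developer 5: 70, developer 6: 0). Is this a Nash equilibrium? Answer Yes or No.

Yes

Total = 240 ≥ 230: provided.
Developer 1 (pledges 80, payoff 47): dropping to 0 → total 160, payoff 0. No gain.
Developer 2 (pledges 50, payoff 77): dropping to 0 → total 190, payoff 0. No gain.
Developer 3 (pledges 40, payoff 87): dropping to 0 → total 200, payoff 0. No gain.
Developer 4 (pledges 0, payoff 127): pledging 40 → total 280, payoff 87. No gain.
Developer 5 (pledges 70, payoff 57): dropping to 0 → total 170, payoff 0. No gain.
Developer 6 (pledges 0, payoff 127): pledging 20 → total 260, payoff 107. No gain.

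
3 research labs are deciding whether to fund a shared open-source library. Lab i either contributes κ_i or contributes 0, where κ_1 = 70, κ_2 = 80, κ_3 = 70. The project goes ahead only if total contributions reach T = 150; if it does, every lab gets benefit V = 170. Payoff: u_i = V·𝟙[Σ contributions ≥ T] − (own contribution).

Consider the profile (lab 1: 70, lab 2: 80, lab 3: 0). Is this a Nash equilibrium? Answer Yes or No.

Total = 150 ≥ 150: provided.
Lab 1 (pledges 70, payoff 100): dropping to 0 → total 80, payoff 0. No gain.
Lab 2 (pledges 80, payoff 90): dropping to 0 → total 70, payoff 0. No gain.
Lab 3 (pledges 0, payoff 170): pledging 70 → total 220, payoff 100. No gain.

Yes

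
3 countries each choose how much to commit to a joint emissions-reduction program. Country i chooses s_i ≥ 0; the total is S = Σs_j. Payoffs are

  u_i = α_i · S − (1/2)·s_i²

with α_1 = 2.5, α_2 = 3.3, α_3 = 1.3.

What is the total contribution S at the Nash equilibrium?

7.1

Country i's FOC: ∂u_i/∂s_i = α_i − s_i = 0, so s_i* = α_i.
NE contributions = (2.5, 3.3, 1.3); S = 7.1.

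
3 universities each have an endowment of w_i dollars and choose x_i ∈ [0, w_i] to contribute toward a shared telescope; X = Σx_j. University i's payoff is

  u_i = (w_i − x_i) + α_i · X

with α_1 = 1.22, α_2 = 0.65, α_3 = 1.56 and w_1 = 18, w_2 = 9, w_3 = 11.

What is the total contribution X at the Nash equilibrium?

29

∂u_i/∂x_i = α_i − 1, so university i contributes w_i if α_i > 1, else 0.
α_i > 1 for i ∈ {1, 3}; NE contributions (18, 0, 11), X = 29.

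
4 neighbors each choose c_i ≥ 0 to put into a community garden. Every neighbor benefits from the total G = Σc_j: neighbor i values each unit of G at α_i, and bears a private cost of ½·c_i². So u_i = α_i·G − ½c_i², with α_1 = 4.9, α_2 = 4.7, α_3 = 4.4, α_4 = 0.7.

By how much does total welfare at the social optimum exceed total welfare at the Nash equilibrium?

Neighbor i's FOC: ∂u_i/∂c_i = α_i − c_i = 0, so c_i* = α_i.
NE contributions = (4.9, 4.7, 4.4, 0.7); G = 14.7.
W^NE = (Σα)·G − ½Σα_i² = 14.7² − ½·65.95 = 183.115.
Planner sets c_i = Σα_j = 14.7 for every i, so G^SO = 4·14.7 = 58.8.
W^SO = (Σα)·G^SO − ½·4·(Σα)² = (4/2)·14.7² = 432.18.
Deadweight loss = W^SO − W^NE = 249.065.

249.065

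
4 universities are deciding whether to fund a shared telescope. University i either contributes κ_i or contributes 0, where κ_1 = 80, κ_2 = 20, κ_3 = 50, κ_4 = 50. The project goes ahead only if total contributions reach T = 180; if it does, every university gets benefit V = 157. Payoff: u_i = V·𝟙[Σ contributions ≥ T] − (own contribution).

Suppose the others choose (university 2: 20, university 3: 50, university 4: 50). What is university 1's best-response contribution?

80

Others' total = 120. Contributing 80 brings total to 200 ≥ 180: gain V − κ_1 = 77.
Best response: 80.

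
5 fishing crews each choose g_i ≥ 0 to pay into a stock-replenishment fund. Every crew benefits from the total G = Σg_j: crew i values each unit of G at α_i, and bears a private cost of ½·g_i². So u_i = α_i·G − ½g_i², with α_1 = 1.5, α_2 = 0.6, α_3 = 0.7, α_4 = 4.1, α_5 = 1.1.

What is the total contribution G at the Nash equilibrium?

8

Crew i's FOC: ∂u_i/∂g_i = α_i − g_i = 0, so g_i* = α_i.
NE contributions = (1.5, 0.6, 0.7, 4.1, 1.1); G = 8.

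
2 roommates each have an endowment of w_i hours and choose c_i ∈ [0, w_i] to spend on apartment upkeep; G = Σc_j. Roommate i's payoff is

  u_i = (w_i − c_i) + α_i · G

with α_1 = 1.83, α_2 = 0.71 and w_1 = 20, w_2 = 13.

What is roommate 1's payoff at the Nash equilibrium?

∂u_i/∂c_i = α_i − 1, so roommate i contributes w_i if α_i > 1, else 0.
α_i > 1 for i ∈ {1}; NE contributions (20, 0), G = 20.
u_1 = (20 − 20) + 1.83·20 = 36.6.

36.6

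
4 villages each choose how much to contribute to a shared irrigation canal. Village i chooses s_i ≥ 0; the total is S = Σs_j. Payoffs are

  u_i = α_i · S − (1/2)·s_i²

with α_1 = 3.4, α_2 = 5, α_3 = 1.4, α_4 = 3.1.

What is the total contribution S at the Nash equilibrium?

Village i's FOC: ∂u_i/∂s_i = α_i − s_i = 0, so s_i* = α_i.
NE contributions = (3.4, 5, 1.4, 3.1); S = 12.9.

12.9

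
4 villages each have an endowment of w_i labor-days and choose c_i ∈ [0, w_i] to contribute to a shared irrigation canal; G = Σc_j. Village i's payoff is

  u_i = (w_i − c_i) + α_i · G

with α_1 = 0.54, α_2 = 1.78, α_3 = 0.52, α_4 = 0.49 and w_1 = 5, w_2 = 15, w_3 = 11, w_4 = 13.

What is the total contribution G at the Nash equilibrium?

∂u_i/∂c_i = α_i − 1, so village i contributes w_i if α_i > 1, else 0.
α_i > 1 for i ∈ {2}; NE contributions (0, 15, 0, 0), G = 15.

15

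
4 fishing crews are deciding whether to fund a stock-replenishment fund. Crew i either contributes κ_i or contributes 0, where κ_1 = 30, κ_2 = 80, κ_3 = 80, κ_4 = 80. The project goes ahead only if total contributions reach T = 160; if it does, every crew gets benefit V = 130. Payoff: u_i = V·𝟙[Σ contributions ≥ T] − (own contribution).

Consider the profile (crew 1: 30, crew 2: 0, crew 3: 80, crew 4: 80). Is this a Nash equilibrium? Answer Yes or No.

Total = 190 ≥ 160: provided.
Crew 1 (pledges 30, payoff 100): dropping to 0 → total 160, payoff 130. Profitable deviation.

No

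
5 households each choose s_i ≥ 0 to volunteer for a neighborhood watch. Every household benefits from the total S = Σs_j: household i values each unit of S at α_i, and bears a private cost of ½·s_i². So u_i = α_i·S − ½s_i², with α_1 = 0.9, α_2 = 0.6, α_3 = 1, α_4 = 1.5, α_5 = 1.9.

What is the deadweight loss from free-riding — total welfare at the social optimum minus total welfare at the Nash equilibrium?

56.23

Household i's FOC: ∂u_i/∂s_i = α_i − s_i = 0, so s_i* = α_i.
NE contributions = (0.9, 0.6, 1, 1.5, 1.9); S = 5.9.
W^NE = (Σα)·S − ½Σα_i² = 5.9² − ½·8.03 = 30.795.
Planner sets s_i = Σα_j = 5.9 for every i, so S^SO = 5·5.9 = 29.5.
W^SO = (Σα)·S^SO − ½·5·(Σα)² = (5/2)·5.9² = 87.025.
Deadweight loss = W^SO − W^NE = 56.23.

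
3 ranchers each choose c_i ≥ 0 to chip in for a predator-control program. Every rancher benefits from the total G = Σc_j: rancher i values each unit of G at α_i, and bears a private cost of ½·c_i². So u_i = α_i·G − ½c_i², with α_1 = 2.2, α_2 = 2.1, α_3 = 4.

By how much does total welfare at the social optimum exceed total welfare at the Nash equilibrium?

Rancher i's FOC: ∂u_i/∂c_i = α_i − c_i = 0, so c_i* = α_i.
NE contributions = (2.2, 2.1, 4); G = 8.3.
W^NE = (Σα)·G − ½Σα_i² = 8.3² − ½·25.25 = 56.265.
Planner sets c_i = Σα_j = 8.3 for every i, so G^SO = 3·8.3 = 24.9.
W^SO = (Σα)·G^SO − ½·3·(Σα)² = (3/2)·8.3² = 103.335.
Deadweight loss = W^SO − W^NE = 47.07.

47.07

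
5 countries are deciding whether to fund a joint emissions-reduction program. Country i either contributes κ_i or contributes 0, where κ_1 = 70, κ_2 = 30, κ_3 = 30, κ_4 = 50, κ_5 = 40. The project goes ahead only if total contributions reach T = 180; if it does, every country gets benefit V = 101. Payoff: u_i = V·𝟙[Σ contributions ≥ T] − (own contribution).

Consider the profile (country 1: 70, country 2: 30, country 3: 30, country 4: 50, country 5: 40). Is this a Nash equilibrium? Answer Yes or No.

Total = 220 ≥ 180: provided.
Country 1 (pledges 70, payoff 31): dropping to 0 → total 150, payoff 0. No gain.
Country 2 (pledges 30, payoff 71): dropping to 0 → total 190, payoff 101. Profitable deviation.

No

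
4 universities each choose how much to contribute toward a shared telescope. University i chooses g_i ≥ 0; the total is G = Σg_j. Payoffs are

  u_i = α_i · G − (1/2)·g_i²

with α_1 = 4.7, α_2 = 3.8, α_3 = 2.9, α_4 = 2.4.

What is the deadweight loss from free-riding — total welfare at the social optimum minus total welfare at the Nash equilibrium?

University i's FOC: ∂u_i/∂g_i = α_i − g_i = 0, so g_i* = α_i.
NE contributions = (4.7, 3.8, 2.9, 2.4); G = 13.8.
W^NE = (Σα)·G − ½Σα_i² = 13.8² − ½·50.7 = 165.09.
Planner sets g_i = Σα_j = 13.8 for every i, so G^SO = 4·13.8 = 55.2.
W^SO = (Σα)·G^SO − ½·4·(Σα)² = (4/2)·13.8² = 380.88.
Deadweight loss = W^SO − W^NE = 215.79.

215.79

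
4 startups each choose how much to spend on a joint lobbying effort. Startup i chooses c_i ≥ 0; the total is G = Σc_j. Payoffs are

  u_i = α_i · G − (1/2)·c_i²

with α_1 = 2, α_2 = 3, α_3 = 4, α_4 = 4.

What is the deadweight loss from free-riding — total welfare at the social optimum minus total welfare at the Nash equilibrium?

191.5

Startup i's FOC: ∂u_i/∂c_i = α_i − c_i = 0, so c_i* = α_i.
NE contributions = (2, 3, 4, 4); G = 13.
W^NE = (Σα)·G − ½Σα_i² = 13² − ½·45 = 146.5.
Planner sets c_i = Σα_j = 13 for every i, so G^SO = 4·13 = 52.
W^SO = (Σα)·G^SO − ½·4·(Σα)² = (4/2)·13² = 338.
Deadweight loss = W^SO − W^NE = 191.5.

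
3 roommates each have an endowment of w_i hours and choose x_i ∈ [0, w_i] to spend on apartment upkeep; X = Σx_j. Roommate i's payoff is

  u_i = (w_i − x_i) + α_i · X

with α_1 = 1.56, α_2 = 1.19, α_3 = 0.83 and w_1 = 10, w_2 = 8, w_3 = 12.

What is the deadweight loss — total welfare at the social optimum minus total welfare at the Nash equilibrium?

30.96

∂u_i/∂x_i = α_i − 1, so roommate i contributes w_i if α_i > 1, else 0.
α_i > 1 for i ∈ {1, 2}; NE contributions (10, 8, 0), X = 18.
W^NE = Σw_i − X^NE + (Σα_i)·X^NE = 30 + 2.58·18 = 76.44.
Planner: ∂(Σu_j)/∂x_i = Σα_j − 1 = 2.58 > 0, so everyone contributes w_i; X^SO = 30, W^SO = 30 + 2.58·30 = 107.4.
Deadweight loss = 30.96.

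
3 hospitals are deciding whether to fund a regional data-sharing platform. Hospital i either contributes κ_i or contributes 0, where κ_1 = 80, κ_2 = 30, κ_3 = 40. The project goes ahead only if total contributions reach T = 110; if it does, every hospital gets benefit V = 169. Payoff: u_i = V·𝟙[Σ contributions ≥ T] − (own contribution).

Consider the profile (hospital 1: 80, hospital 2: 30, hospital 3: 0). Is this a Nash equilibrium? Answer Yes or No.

Total = 110 ≥ 110: provided.
Hospital 1 (pledges 80, payoff 89): dropping to 0 → total 30, payoff 0. No gain.
Hospital 2 (pledges 30, payoff 139): dropping to 0 → total 80, payoff 0. No gain.
Hospital 3 (pledges 0, payoff 169): pledging 40 → total 150, payoff 129. No gain.

Yes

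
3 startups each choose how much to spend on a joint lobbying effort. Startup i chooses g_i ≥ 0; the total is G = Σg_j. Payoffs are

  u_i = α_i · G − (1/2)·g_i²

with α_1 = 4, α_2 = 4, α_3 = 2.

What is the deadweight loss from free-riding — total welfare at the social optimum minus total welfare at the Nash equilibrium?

Startup i's FOC: ∂u_i/∂g_i = α_i − g_i = 0, so g_i* = α_i.
NE contributions = (4, 4, 2); G = 10.
W^NE = (Σα)·G − ½Σα_i² = 10² − ½·36 = 82.
Planner sets g_i = Σα_j = 10 for every i, so G^SO = 3·10 = 30.
W^SO = (Σα)·G^SO − ½·3·(Σα)² = (3/2)·10² = 150.
Deadweight loss = W^SO − W^NE = 68.

68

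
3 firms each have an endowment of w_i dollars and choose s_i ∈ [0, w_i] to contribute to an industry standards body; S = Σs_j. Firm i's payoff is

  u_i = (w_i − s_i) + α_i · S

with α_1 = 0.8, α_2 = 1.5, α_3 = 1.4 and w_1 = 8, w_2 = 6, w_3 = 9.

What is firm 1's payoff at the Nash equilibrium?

∂u_i/∂s_i = α_i − 1, so firm i contributes w_i if α_i > 1, else 0.
α_i > 1 for i ∈ {2, 3}; NE contributions (0, 6, 9), S = 15.
u_1 = (8 − 0) + 0.8·15 = 20.

20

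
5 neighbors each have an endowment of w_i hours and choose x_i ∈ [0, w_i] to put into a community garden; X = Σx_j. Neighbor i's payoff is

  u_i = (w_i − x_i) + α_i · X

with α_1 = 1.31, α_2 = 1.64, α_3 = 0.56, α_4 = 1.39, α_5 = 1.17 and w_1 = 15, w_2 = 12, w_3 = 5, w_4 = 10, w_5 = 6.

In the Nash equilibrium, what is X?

∂u_i/∂x_i = α_i − 1, so neighbor i contributes w_i if α_i > 1, else 0.
α_i > 1 for i ∈ {1, 2, 4, 5}; NE contributions (15, 12, 0, 10, 6), X = 43.

43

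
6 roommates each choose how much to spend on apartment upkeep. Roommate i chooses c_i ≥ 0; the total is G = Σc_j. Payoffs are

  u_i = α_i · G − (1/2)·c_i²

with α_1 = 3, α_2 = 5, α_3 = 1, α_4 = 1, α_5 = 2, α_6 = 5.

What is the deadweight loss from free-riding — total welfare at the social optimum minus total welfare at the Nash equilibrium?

Roommate i's FOC: ∂u_i/∂c_i = α_i − c_i = 0, so c_i* = α_i.
NE contributions = (3, 5, 1, 1, 2, 5); G = 17.
W^NE = (Σα)·G − ½Σα_i² = 17² − ½·65 = 256.5.
Planner sets c_i = Σα_j = 17 for every i, so G^SO = 6·17 = 102.
W^SO = (Σα)·G^SO − ½·6·(Σα)² = (6/2)·17² = 867.
Deadweight loss = W^SO − W^NE = 610.5.

610.5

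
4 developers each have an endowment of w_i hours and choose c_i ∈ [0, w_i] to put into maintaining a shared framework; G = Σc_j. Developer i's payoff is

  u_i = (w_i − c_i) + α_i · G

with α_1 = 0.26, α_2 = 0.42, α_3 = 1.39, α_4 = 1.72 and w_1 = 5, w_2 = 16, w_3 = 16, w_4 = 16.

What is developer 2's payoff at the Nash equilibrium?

∂u_i/∂c_i = α_i − 1, so developer i contributes w_i if α_i > 1, else 0.
α_i > 1 for i ∈ {3, 4}; NE contributions (0, 0, 16, 16), G = 32.
u_2 = (16 − 0) + 0.42·32 = 29.44.

29.44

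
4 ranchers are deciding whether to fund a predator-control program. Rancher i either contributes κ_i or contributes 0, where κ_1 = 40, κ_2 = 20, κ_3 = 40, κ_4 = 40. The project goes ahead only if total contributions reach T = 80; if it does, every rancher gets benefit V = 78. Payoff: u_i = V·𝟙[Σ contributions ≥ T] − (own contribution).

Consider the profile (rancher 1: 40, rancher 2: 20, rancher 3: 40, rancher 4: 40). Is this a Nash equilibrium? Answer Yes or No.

No

Total = 140 ≥ 80: provided.
Rancher 1 (pledges 40, payoff 38): dropping to 0 → total 100, payoff 78. Profitable deviation.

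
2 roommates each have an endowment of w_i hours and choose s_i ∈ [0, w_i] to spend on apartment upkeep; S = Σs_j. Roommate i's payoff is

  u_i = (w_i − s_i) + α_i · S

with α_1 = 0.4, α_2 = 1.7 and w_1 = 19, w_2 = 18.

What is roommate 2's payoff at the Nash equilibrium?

∂u_i/∂s_i = α_i − 1, so roommate i contributes w_i if α_i > 1, else 0.
α_i > 1 for i ∈ {2}; NE contributions (0, 18), S = 18.
u_2 = (18 − 18) + 1.7·18 = 30.6.

30.6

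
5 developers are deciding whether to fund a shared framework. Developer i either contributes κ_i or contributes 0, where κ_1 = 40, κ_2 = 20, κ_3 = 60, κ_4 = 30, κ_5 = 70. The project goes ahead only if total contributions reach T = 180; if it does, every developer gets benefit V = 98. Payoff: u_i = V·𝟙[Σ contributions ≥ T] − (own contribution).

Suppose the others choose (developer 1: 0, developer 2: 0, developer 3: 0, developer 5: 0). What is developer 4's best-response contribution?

Others' total = 0. Even contributing 30 gives 30 < 180: no benefit either way.
Best response: 0.

0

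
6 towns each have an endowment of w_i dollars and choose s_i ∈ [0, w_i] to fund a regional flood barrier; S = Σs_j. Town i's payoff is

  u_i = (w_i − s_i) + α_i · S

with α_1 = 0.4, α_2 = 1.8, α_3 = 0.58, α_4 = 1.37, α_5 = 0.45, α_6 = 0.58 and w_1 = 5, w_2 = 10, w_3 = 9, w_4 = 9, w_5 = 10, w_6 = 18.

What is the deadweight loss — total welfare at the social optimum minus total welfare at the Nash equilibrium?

175.56

∂u_i/∂s_i = α_i − 1, so town i contributes w_i if α_i > 1, else 0.
α_i > 1 for i ∈ {2, 4}; NE contributions (0, 10, 0, 9, 0, 0), S = 19.
W^NE = Σw_i − S^NE + (Σα_i)·S^NE = 61 + 4.18·19 = 140.42.
Planner: ∂(Σu_j)/∂s_i = Σα_j − 1 = 4.18 > 0, so everyone contributes w_i; S^SO = 61, W^SO = 61 + 4.18·61 = 315.98.
Deadweight loss = 175.56.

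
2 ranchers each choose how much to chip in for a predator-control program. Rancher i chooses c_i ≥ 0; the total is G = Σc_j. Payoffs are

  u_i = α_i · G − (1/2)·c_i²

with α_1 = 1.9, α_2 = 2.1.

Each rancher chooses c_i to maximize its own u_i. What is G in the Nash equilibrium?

4

Rancher i's FOC: ∂u_i/∂c_i = α_i − c_i = 0, so c_i* = α_i.
NE contributions = (1.9, 2.1); G = 4.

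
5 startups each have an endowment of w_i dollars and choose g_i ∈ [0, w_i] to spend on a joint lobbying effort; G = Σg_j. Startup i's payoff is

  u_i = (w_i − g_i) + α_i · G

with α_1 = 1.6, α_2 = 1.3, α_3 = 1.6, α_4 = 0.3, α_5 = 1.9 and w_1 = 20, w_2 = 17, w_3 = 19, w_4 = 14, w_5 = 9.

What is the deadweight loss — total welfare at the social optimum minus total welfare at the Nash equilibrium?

79.8

∂u_i/∂g_i = α_i − 1, so startup i contributes w_i if α_i > 1, else 0.
α_i > 1 for i ∈ {1, 2, 3, 5}; NE contributions (20, 17, 19, 0, 9), G = 65.
W^NE = Σw_i − G^NE + (Σα_i)·G^NE = 79 + 5.7·65 = 449.5.
Planner: ∂(Σu_j)/∂g_i = Σα_j − 1 = 5.7 > 0, so everyone contributes w_i; G^SO = 79, W^SO = 79 + 5.7·79 = 529.3.
Deadweight loss = 79.8.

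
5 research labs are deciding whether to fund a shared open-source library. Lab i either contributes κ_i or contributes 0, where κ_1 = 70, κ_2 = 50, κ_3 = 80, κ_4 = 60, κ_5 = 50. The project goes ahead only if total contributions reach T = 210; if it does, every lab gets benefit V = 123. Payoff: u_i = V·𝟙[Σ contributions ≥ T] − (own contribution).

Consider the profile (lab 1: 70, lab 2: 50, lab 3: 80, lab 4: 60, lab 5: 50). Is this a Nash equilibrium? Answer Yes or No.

No

Total = 310 ≥ 210: provided.
Lab 1 (pledges 70, payoff 53): dropping to 0 → total 240, payoff 123. Profitable deviation.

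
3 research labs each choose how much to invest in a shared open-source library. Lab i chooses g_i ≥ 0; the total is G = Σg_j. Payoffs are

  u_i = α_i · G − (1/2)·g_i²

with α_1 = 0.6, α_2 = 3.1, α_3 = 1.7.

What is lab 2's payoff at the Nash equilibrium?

Lab i's FOC: ∂u_i/∂g_i = α_i − g_i = 0, so g_i* = α_i.
NE contributions = (0.6, 3.1, 1.7); G = 5.4.
u_2 = α_2·G − ½·(g_2)² = 3.1·5.4 − ½·3.1² = 11.935.

11.935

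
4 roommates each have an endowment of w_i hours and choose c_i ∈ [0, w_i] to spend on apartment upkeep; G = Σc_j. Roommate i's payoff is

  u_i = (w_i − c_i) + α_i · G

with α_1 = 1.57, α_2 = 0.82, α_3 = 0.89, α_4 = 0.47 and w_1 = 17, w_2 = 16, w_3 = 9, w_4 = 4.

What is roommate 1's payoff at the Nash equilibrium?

26.69

∂u_i/∂c_i = α_i − 1, so roommate i contributes w_i if α_i > 1, else 0.
α_i > 1 for i ∈ {1}; NE contributions (17, 0, 0, 0), G = 17.
u_1 = (17 − 17) + 1.57·17 = 26.69.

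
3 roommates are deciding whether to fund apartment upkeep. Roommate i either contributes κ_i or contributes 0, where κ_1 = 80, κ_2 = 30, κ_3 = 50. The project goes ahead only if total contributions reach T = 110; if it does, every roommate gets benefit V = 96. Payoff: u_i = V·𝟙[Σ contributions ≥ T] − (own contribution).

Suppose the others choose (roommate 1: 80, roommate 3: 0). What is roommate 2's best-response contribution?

Others' total = 80. Contributing 30 brings total to 110 ≥ 110: gain V − κ_2 = 66.
Best response: 30.

30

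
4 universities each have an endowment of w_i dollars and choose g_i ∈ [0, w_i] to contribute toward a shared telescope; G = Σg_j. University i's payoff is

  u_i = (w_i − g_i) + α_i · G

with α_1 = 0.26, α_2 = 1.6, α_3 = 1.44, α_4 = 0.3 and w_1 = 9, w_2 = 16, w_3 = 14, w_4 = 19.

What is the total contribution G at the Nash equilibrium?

30

∂u_i/∂g_i = α_i − 1, so university i contributes w_i if α_i > 1, else 0.
α_i > 1 for i ∈ {2, 3}; NE contributions (0, 16, 14, 0), G = 30.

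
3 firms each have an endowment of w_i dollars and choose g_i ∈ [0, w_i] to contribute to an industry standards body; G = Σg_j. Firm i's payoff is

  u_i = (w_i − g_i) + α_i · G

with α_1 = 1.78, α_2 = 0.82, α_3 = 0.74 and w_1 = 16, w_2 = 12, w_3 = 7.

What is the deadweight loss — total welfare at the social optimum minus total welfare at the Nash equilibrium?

∂u_i/∂g_i = α_i − 1, so firm i contributes w_i if α_i > 1, else 0.
α_i > 1 for i ∈ {1}; NE contributions (16, 0, 0), G = 16.
W^NE = Σw_i − G^NE + (Σα_i)·G^NE = 35 + 2.34·16 = 72.44.
Planner: ∂(Σu_j)/∂g_i = Σα_j − 1 = 2.34 > 0, so everyone contributes w_i; G^SO = 35, W^SO = 35 + 2.34·35 = 116.9.
Deadweight loss = 44.46.

44.46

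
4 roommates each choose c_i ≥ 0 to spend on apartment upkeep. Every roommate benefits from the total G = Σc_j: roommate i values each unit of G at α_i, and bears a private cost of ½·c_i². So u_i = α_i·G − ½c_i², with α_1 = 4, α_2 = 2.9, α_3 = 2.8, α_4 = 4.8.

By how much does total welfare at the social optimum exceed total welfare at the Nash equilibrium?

Roommate i's FOC: ∂u_i/∂c_i = α_i − c_i = 0, so c_i* = α_i.
NE contributions = (4, 2.9, 2.8, 4.8); G = 14.5.
W^NE = (Σα)·G − ½Σα_i² = 14.5² − ½·55.29 = 182.605.
Planner sets c_i = Σα_j = 14.5 for every i, so G^SO = 4·14.5 = 58.
W^SO = (Σα)·G^SO − ½·4·(Σα)² = (4/2)·14.5² = 420.5.
Deadweight loss = W^SO − W^NE = 237.895.

237.895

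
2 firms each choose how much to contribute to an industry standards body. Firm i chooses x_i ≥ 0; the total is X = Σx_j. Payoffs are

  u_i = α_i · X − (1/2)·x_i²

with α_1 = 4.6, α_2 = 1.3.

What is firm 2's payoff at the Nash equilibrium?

Firm i's FOC: ∂u_i/∂x_i = α_i − x_i = 0, so x_i* = α_i.
NE contributions = (4.6, 1.3); X = 5.9.
u_2 = α_2·X − ½·(x_2)² = 1.3·5.9 − ½·1.3² = 6.825.

6.825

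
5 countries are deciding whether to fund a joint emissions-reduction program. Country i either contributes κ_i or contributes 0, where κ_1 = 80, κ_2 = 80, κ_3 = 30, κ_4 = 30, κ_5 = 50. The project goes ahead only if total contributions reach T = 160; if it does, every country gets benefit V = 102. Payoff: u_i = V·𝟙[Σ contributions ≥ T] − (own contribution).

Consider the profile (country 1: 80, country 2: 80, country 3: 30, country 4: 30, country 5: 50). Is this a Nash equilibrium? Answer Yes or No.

Total = 270 ≥ 160: provided.
Country 1 (pledges 80, payoff 22): dropping to 0 → total 190, payoff 102. Profitable deviation.

No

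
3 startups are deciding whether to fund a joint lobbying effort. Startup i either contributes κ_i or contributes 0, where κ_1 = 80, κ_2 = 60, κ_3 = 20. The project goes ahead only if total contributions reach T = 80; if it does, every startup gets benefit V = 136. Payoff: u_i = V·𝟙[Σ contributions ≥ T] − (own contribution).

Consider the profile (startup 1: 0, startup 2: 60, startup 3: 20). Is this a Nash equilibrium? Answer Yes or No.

Yes

Total = 80 ≥ 80: provided.
Startup 1 (pledges 0, payoff 136): pledging 80 → total 160, payoff 56. No gain.
Startup 2 (pledges 60, payoff 76): dropping to 0 → total 20, payoff 0. No gain.
Startup 3 (pledges 20, payoff 116): dropping to 0 → total 60, payoff 0. No gain.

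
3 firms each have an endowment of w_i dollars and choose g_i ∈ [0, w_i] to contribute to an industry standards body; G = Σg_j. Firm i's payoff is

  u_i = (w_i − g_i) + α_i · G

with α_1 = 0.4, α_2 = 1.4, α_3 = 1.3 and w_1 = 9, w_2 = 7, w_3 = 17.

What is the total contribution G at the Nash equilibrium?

24

∂u_i/∂g_i = α_i − 1, so firm i contributes w_i if α_i > 1, else 0.
α_i > 1 for i ∈ {2, 3}; NE contributions (0, 7, 17), G = 24.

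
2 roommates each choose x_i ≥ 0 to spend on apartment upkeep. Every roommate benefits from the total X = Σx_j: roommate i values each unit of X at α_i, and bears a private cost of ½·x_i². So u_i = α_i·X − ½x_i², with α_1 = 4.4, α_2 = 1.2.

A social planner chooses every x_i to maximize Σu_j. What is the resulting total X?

11.2

Planner FOC: ∂(Σu_j)/∂x_i = (Σα_j) − x_i = 0, so x_i^SO = Σα_j = 5.6 for every i; X^SO = 11.2.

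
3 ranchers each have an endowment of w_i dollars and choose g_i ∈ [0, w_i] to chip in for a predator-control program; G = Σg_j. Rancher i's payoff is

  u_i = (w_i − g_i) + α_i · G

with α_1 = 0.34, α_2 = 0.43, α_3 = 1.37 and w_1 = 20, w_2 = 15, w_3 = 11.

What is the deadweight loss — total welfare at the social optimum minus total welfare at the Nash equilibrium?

∂u_i/∂g_i = α_i − 1, so rancher i contributes w_i if α_i > 1, else 0.
α_i > 1 for i ∈ {3}; NE contributions (0, 0, 11), G = 11.
W^NE = Σw_i − G^NE + (Σα_i)·G^NE = 46 + 1.14·11 = 58.54.
Planner: ∂(Σu_j)/∂g_i = Σα_j − 1 = 1.14 > 0, so everyone contributes w_i; G^SO = 46, W^SO = 46 + 1.14·46 = 98.44.
Deadweight loss = 39.9.

39.9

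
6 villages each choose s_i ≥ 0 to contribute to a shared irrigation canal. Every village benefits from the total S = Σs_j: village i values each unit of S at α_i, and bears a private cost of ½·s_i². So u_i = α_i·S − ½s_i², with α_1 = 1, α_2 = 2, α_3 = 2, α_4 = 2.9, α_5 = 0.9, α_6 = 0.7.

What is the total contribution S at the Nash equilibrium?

9.5

Village i's FOC: ∂u_i/∂s_i = α_i − s_i = 0, so s_i* = α_i.
NE contributions = (1, 2, 2, 2.9, 0.9, 0.7); S = 9.5.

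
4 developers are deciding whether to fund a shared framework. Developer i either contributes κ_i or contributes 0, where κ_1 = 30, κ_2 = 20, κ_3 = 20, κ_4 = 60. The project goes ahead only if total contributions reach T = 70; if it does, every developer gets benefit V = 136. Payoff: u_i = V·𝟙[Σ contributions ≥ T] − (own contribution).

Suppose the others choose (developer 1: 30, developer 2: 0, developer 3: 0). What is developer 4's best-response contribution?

Others' total = 30. Contributing 60 brings total to 90 ≥ 70: gain V − κ_4 = 76.
Best response: 60.

60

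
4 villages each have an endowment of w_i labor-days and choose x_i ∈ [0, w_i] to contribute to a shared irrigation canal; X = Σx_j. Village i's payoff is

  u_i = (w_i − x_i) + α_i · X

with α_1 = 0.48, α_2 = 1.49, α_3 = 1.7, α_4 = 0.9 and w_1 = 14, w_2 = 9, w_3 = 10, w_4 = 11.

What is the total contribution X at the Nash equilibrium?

19

∂u_i/∂x_i = α_i − 1, so village i contributes w_i if α_i > 1, else 0.
α_i > 1 for i ∈ {2, 3}; NE contributions (0, 9, 10, 0), X = 19.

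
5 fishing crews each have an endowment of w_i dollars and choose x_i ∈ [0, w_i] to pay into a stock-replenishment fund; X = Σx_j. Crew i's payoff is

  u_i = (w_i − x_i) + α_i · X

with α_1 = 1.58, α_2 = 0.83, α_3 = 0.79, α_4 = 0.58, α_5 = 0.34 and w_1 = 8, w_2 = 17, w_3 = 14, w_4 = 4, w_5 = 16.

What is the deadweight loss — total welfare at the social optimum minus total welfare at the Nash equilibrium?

∂u_i/∂x_i = α_i − 1, so crew i contributes w_i if α_i > 1, else 0.
α_i > 1 for i ∈ {1}; NE contributions (8, 0, 0, 0, 0), X = 8.
W^NE = Σw_i − X^NE + (Σα_i)·X^NE = 59 + 3.12·8 = 83.96.
Planner: ∂(Σu_j)/∂x_i = Σα_j − 1 = 3.12 > 0, so everyone contributes w_i; X^SO = 59, W^SO = 59 + 3.12·59 = 243.08.
Deadweight loss = 159.12.

159.12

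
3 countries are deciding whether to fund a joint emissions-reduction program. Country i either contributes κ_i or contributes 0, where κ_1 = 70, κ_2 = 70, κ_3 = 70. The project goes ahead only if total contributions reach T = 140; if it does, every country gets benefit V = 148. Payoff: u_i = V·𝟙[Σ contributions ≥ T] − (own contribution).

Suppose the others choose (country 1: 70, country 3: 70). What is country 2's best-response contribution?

Others' total = 140 ≥ 140; contributing adds cost 70 for no extra benefit.
Best response: 0.

0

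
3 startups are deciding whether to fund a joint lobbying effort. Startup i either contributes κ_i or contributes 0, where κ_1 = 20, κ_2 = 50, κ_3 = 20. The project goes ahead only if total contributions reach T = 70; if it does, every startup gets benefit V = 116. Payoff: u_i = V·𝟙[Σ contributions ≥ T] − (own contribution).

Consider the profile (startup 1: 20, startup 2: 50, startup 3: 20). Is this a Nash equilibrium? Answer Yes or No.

Total = 90 ≥ 70: provided.
Startup 1 (pledges 20, payoff 96): dropping to 0 → total 70, payoff 116. Profitable deviation.

No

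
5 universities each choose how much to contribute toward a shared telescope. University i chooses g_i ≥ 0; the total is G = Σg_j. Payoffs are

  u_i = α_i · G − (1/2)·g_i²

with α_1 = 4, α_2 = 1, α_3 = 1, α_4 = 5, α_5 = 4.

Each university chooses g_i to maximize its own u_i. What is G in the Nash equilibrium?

15

University i's FOC: ∂u_i/∂g_i = α_i − g_i = 0, so g_i* = α_i.
NE contributions = (4, 1, 1, 5, 4); G = 15.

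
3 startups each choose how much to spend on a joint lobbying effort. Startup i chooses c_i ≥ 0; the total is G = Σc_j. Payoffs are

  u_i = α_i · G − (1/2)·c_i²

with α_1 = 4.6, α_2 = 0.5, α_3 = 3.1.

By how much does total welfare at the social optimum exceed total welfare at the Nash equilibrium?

Startup i's FOC: ∂u_i/∂c_i = α_i − c_i = 0, so c_i* = α_i.
NE contributions = (4.6, 0.5, 3.1); G = 8.2.
W^NE = (Σα)·G − ½Σα_i² = 8.2² − ½·31.02 = 51.73.
Planner sets c_i = Σα_j = 8.2 for every i, so G^SO = 3·8.2 = 24.6.
W^SO = (Σα)·G^SO − ½·3·(Σα)² = (3/2)·8.2² = 100.86.
Deadweight loss = W^SO − W^NE = 49.13.

49.13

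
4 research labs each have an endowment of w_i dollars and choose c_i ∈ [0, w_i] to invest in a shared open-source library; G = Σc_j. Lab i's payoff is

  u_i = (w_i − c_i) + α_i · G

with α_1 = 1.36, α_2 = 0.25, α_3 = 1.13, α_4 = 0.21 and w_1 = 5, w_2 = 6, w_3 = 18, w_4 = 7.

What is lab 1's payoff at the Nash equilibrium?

∂u_i/∂c_i = α_i − 1, so lab i contributes w_i if α_i > 1, else 0.
α_i > 1 for i ∈ {1, 3}; NE contributions (5, 0, 18, 0), G = 23.
u_1 = (5 − 5) + 1.36·23 = 31.28.

31.28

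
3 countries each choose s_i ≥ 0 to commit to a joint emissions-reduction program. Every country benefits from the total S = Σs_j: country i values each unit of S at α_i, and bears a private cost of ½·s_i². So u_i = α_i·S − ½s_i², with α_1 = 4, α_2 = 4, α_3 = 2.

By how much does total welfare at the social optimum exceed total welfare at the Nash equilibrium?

68

Country i's FOC: ∂u_i/∂s_i = α_i − s_i = 0, so s_i* = α_i.
NE contributions = (4, 4, 2); S = 10.
W^NE = (Σα)·S − ½Σα_i² = 10² − ½·36 = 82.
Planner sets s_i = Σα_j = 10 for every i, so S^SO = 3·10 = 30.
W^SO = (Σα)·S^SO − ½·3·(Σα)² = (3/2)·10² = 150.
Deadweight loss = W^SO − W^NE = 68.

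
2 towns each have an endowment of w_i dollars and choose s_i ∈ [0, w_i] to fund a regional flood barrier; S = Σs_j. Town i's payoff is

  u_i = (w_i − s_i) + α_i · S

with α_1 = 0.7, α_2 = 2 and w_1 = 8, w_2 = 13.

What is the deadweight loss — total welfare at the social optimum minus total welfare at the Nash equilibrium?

13.6

∂u_i/∂s_i = α_i − 1, so town i contributes w_i if α_i > 1, else 0.
α_i > 1 for i ∈ {2}; NE contributions (0, 13), S = 13.
W^NE = Σw_i − S^NE + (Σα_i)·S^NE = 21 + 1.7·13 = 43.1.
Planner: ∂(Σu_j)/∂s_i = Σα_j − 1 = 1.7 > 0, so everyone contributes w_i; S^SO = 21, W^SO = 21 + 1.7·21 = 56.7.
Deadweight loss = 13.6.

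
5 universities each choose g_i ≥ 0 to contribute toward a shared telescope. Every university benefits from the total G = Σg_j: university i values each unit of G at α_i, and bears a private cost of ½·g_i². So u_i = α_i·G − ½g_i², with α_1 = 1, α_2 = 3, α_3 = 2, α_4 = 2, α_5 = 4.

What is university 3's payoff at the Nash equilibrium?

University i's FOC: ∂u_i/∂g_i = α_i − g_i = 0, so g_i* = α_i.
NE contributions = (1, 3, 2, 2, 4); G = 12.
u_3 = α_3·G − ½·(g_3)² = 2·12 − ½·2² = 22.

22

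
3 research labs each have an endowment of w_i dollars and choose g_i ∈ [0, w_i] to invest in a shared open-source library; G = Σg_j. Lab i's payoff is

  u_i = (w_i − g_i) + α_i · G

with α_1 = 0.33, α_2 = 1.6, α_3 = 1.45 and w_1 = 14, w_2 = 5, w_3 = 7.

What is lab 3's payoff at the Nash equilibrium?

∂u_i/∂g_i = α_i − 1, so lab i contributes w_i if α_i > 1, else 0.
α_i > 1 for i ∈ {2, 3}; NE contributions (0, 5, 7), G = 12.
u_3 = (7 − 7) + 1.45·12 = 17.4.

17.4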